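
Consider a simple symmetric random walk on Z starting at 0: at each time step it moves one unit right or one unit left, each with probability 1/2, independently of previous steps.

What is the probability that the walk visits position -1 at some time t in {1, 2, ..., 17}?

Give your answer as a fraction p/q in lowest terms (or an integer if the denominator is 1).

Answer: 53381/65536

Derivation:
Count via complement. Let g(t,s) = #length-t paths at position s with S_1..S_t all ≠ -1.
g(t,s) = g(t-1,s-1) + g(t-1,s+1) for s ≠ -1; g(t,-1) = 0.
t=0: g(0,0)=1
t=1: g(1,1)=1
t=2: g(2,0)=1 g(2,2)=1
t=3: g(3,1)=2 g(3,3)=1
t=4: g(4,0)=2 g(4,2)=3 g(4,4)=1
t=5: g(5,1)=5 g(5,3)=4 g(5,5)=1
t=6: g(6,0)=5 g(6,2)=9 g(6,4)=5 g(6,6)=1
t=7: g(7,1)=14 g(7,3)=14 g(7,5)=6 g(7,7)=1
t=8: g(8,0)=14 g(8,2)=28 g(8,4)=20 g(8,6)=7 g(8,8)=1
t=9: g(9,1)=42 g(9,3)=48 g(9,5)=27 g(9,7)=8 g(9,9)=1
t=10: g(10,0)=42 g(10,2)=90 g(10,4)=75 g(10,6)=35 g(10,8)=9 g(10,10)=1
t=11: g(11,1)=132 g(11,3)=165 g(11,5)=110 g(11,7)=44 g(11,9)=10 g(11,11)=1
t=12: g(12,0)=132 g(12,2)=297 g(12,4)=275 g(12,6)=154 g(12,8)=54 g(12,10)=11 g(12,12)=1
t=13: g(13,1)=429 g(13,3)=572 g(13,5)=429 g(13,7)=208 g(13,9)=65 g(13,11)=12 g(13,13)=1
t=14: g(14,0)=429 g(14,2)=1001 g(14,4)=1001 g(14,6)=637 g(14,8)=273 g(14,10)=77 g(14,12)=13 g(14,14)=1
t=15: g(15,1)=1430 g(15,3)=2002 g(15,5)=1638 g(15,7)=910 g(15,9)=350 g(15,11)=90 g(15,13)=14 g(15,15)=1
t=16: g(16,0)=1430 g(16,2)=3432 g(16,4)=3640 g(16,6)=2548 g(16,8)=1260 g(16,10)=440 g(16,12)=104 g(16,14)=15 g(16,16)=1
t=17: g(17,1)=4862 g(17,3)=7072 g(17,5)=6188 g(17,7)=3808 g(17,9)=1700 g(17,11)=544 g(17,13)=119 g(17,15)=16 g(17,17)=1
Paths never hitting -1: Σ_s g(17,s) = 24310
Paths hitting -1: 2^17 - 24310 = 106762
P = 106762/131072 = 53381/65536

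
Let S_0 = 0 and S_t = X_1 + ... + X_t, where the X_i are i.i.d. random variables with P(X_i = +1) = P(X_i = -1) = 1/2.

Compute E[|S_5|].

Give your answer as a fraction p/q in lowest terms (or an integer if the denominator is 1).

Answer: 15/8

Derivation:
S_5 takes values m ≡ 1 (mod 2) with |m| ≤ 5; P(S_5=m) = C(5,(5+m)/2)/2^5.
Total paths: 2^5 = 32
Distribution: P(S=-5)=1/32, P(S=-3)=5/32, P(S=-1)=10/32, P(S=1)=10/32, P(S=3)=5/32, P(S=5)=1/32
E[|S_5|] = Σ_m |m|·P(S_5=m) = 60/32 = 15/8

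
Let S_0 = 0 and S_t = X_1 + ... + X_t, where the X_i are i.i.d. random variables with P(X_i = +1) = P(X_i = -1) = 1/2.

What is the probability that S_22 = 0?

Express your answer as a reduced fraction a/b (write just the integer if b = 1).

To return to 0 after 22 steps: need exactly 11 steps of +1 and 11 of -1.
Favorable paths: C(22,11) = 705432
Total paths: 2^22 = 4194304
P = 705432/4194304 = 88179/524288

Answer: 88179/524288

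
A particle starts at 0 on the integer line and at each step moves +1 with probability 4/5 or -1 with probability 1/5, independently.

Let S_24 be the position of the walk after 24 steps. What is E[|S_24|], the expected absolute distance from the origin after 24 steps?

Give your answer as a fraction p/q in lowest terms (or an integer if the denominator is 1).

S_24 takes values m ≡ 0 (mod 2) with |m| ≤ 24; P(S_24=m) = C(24,(24+m)/2) · (4/5)^((24+m)/2) · (1/5)^((24-m)/2).
Distribution: P(S=-24)=1/59604644775390625, P(S=-22)=96/59604644775390625, P(S=-20)=4416/59604644775390625, P(S=-18)=129536/59604644775390625, P(S=-16)=2720256/59604644775390625, P(S=-14)=43524096/59604644775390625, P(S=-12)=551305216/59604644775390625, P(S=-10)=5670567936/59604644775390625, P(S=-8)=48199827456/59604644775390625, P(S=-6)=342754328576/59604644775390625, P(S=-4)=2056525971456/59604644775390625, P(S=-2)=10469586763776/59604644775390625, P(S=0)=45368209309696/59604644775390625, P(S=2)=167513388220416/59604644775390625, P(S=4)=526470648692736/59604644775390625, P(S=6)=1403921729847296/59604644775390625, P(S=8)=3158823892156416/59604644775390625, P(S=10)=5946021444059136/59604644775390625, P(S=12)=9249366690758656/59604644775390625, P(S=14)=11683410556747776/59604644775390625, P(S=16)=11683410556747776/59604644775390625, P(S=18)=8901646138474496/59604644775390625, P(S=20)=4855443348258816/59604644775390625, P(S=22)=1688849860263936/59604644775390625, P(S=24)=281474976710656/59604644775390625
E[|S_24|] = Σ_m |m|·P(S_24=m) = 858370227522884952/59604644775390625

Answer: 858370227522884952/59604644775390625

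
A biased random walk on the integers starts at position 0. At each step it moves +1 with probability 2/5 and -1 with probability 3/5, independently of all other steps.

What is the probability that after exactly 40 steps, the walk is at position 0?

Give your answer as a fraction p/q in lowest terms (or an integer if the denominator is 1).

To be at 0 after 40 steps: need exactly 20 steps of +1 and 20 of -1.
Number of such sequences: C(40,20) = 137846528820
Each has probability (2/5)^20 · (3/5)^20 = 3656158440062976/9094947017729282379150390625
P = 137846528820 · 3656158440062976/9094947017729282379150390625 = 100797749955725452759793664/1818989403545856475830078125

Answer: 100797749955725452759793664/1818989403545856475830078125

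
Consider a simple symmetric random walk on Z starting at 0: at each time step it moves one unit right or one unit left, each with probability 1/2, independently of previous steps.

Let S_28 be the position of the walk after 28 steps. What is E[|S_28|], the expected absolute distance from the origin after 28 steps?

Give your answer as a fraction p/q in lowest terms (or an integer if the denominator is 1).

Answer: 35102025/8388608

Derivation:
S_28 takes values m ≡ 0 (mod 2) with |m| ≤ 28; P(S_28=m) = C(28,(28+m)/2)/2^28.
Total paths: 2^28 = 268435456
Distribution: P(S=-28)=1/268435456, P(S=-26)=28/268435456, P(S=-24)=378/268435456, P(S=-22)=3276/268435456, P(S=-20)=20475/268435456, P(S=-18)=98280/268435456, P(S=-16)=376740/268435456, P(S=-14)=1184040/268435456, P(S=-12)=3108105/268435456, P(S=-10)=6906900/268435456, P(S=-8)=13123110/268435456, P(S=-6)=21474180/268435456, P(S=-4)=30421755/268435456, P(S=-2)=37442160/268435456, P(S=0)=40116600/268435456, P(S=2)=37442160/268435456, P(S=4)=30421755/268435456, P(S=6)=21474180/268435456, P(S=8)=13123110/268435456, P(S=10)=6906900/268435456, P(S=12)=3108105/268435456, P(S=14)=1184040/268435456, P(S=16)=376740/268435456, P(S=18)=98280/268435456, P(S=20)=20475/268435456, P(S=22)=3276/268435456, P(S=24)=378/268435456, P(S=26)=28/268435456, P(S=28)=1/268435456
E[|S_28|] = Σ_m |m|·P(S_28=m) = 1123264800/268435456 = 35102025/8388608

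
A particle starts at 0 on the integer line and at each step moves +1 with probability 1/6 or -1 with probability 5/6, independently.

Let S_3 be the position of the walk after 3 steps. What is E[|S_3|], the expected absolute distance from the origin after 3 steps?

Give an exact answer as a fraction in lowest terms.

S_3 takes values m ≡ 1 (mod 2) with |m| ≤ 3; P(S_3=m) = C(3,(3+m)/2) · (1/6)^((3+m)/2) · (5/6)^((3-m)/2).
Distribution: P(S=-3)=125/216, P(S=-1)=25/72, P(S=1)=5/72, P(S=3)=1/216
E[|S_3|] = Σ_m |m|·P(S_3=m) = 13/6

Answer: 13/6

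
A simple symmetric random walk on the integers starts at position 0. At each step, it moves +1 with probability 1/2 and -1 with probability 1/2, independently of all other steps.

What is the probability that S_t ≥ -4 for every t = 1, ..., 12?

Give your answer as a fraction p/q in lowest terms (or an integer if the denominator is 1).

Let f(t,s) = #length-t paths at position s with S_1..S_t all ≥ -4.
f(t,s) = f(t-1,s-1) + f(t-1,s+1) for s ≥ -4; f(t,s) = 0 for s < -4.
t=0: f(0,0)=1
t=1: f(1,-1)=1 f(1,1)=1
t=2: f(2,-2)=1 f(2,0)=2 f(2,2)=1
t=3: f(3,-3)=1 f(3,-1)=3 f(3,1)=3 f(3,3)=1
t=4: f(4,-4)=1 f(4,-2)=4 f(4,0)=6 f(4,2)=4 f(4,4)=1
t=5: f(5,-3)=5 f(5,-1)=10 f(5,1)=10 f(5,3)=5 f(5,5)=1
t=6: f(6,-4)=5 f(6,-2)=15 f(6,0)=20 f(6,2)=15 f(6,4)=6 f(6,6)=1
t=7: f(7,-3)=20 f(7,-1)=35 f(7,1)=35 f(7,3)=21 f(7,5)=7 f(7,7)=1
t=8: f(8,-4)=20 f(8,-2)=55 f(8,0)=70 f(8,2)=56 f(8,4)=28 f(8,6)=8 f(8,8)=1
t=9: f(9,-3)=75 f(9,-1)=125 f(9,1)=126 f(9,3)=84 f(9,5)=36 f(9,7)=9 f(9,9)=1
t=10: f(10,-4)=75 f(10,-2)=200 f(10,0)=251 f(10,2)=210 f(10,4)=120 f(10,6)=45 f(10,8)=10 f(10,10)=1
t=11: f(11,-3)=275 f(11,-1)=451 f(11,1)=461 f(11,3)=330 f(11,5)=165 f(11,7)=55 f(11,9)=11 f(11,11)=1
t=12: f(12,-4)=275 f(12,-2)=726 f(12,0)=912 f(12,2)=791 f(12,4)=495 f(12,6)=220 f(12,8)=66 f(12,10)=12 f(12,12)=1
Σ_s f(12,s) = 3498
P = 3498/4096 = 1749/2048

Answer: 1749/2048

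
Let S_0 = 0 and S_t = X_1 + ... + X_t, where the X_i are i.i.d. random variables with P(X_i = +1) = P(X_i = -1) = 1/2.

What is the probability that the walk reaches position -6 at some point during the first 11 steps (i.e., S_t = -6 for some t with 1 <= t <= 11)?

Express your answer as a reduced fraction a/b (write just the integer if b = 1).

Answer: 67/1024

Derivation:
Count via complement. Let g(t,s) = #length-t paths at position s with S_1..S_t all ≠ -6.
g(t,s) = g(t-1,s-1) + g(t-1,s+1) for s ≠ -6; g(t,-6) = 0.
t=0: g(0,0)=1
t=1: g(1,-1)=1 g(1,1)=1
t=2: g(2,-2)=1 g(2,0)=2 g(2,2)=1
t=3: g(3,-3)=1 g(3,-1)=3 g(3,1)=3 g(3,3)=1
t=4: g(4,-4)=1 g(4,-2)=4 g(4,0)=6 g(4,2)=4 g(4,4)=1
t=5: g(5,-5)=1 g(5,-3)=5 g(5,-1)=10 g(5,1)=10 g(5,3)=5 g(5,5)=1
t=6: g(6,-4)=6 g(6,-2)=15 g(6,0)=20 g(6,2)=15 g(6,4)=6 g(6,6)=1
t=7: g(7,-5)=6 g(7,-3)=21 g(7,-1)=35 g(7,1)=35 g(7,3)=21 g(7,5)=7 g(7,7)=1
t=8: g(8,-4)=27 g(8,-2)=56 g(8,0)=70 g(8,2)=56 g(8,4)=28 g(8,6)=8 g(8,8)=1
t=9: g(9,-5)=27 g(9,-3)=83 g(9,-1)=126 g(9,1)=126 g(9,3)=84 g(9,5)=36 g(9,7)=9 g(9,9)=1
t=10: g(10,-4)=110 g(10,-2)=209 g(10,0)=252 g(10,2)=210 g(10,4)=120 g(10,6)=45 g(10,8)=10 g(10,10)=1
t=11: g(11,-5)=110 g(11,-3)=319 g(11,-1)=461 g(11,1)=462 g(11,3)=330 g(11,5)=165 g(11,7)=55 g(11,9)=11 g(11,11)=1
Paths never hitting -6: Σ_s g(11,s) = 1914
Paths hitting -6: 2^11 - 1914 = 134
P = 134/2048 = 67/1024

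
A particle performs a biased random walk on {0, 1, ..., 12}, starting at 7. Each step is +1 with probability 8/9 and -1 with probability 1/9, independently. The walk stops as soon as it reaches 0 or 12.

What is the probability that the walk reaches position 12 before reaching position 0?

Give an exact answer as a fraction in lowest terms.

Biased walk: p = 8/9, q = 1/9, r = q/p = 1/8
Gambler's ruin: P(hit 12 before 0 | start at 7) = (1 - r^a)/(1 - r^N)
r^7 = 1/2097152; r^12 = 1/68719476736
P = (1 - 1/2097152) / (1 - 1/68719476736) = 2097151/2097152 / 68719476735/68719476736 = 9817063424/9817068105

Answer: 9817063424/9817068105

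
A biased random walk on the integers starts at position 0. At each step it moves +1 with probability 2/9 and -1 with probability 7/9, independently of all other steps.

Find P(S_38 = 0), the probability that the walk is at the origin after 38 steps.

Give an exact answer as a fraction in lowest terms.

To be at 0 after 38 steps: need exactly 19 steps of +1 and 19 of -1.
Number of such sequences: C(38,19) = 35345263800
Each has probability (2/9)^19 · (7/9)^19 = 5976303958948914397184/1824800363140073127359051977856583921
P = 35345263800 · 5976303958948914397184/1824800363140073127359051977856583921 = 70411346659344583364028819046400/608266787713357709119683992618861307

Answer: 70411346659344583364028819046400/608266787713357709119683992618861307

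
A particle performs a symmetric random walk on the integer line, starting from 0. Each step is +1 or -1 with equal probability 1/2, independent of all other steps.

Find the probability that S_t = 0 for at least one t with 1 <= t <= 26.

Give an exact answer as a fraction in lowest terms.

Answer: 7088533/8388608

Derivation:
Count via complement. Let g(t,s) = #length-t paths at position s with S_1..S_t all ≠ 0.
g(t,s) = g(t-1,s-1) + g(t-1,s+1) for s ≠ 0; g(t,0) = 0.
t=0: g(0,0)=1
t=1: g(1,-1)=1 g(1,1)=1
t=2: g(2,-2)=1 g(2,2)=1
t=3: g(3,-3)=1 g(3,-1)=1 g(3,1)=1 g(3,3)=1
t=4: g(4,-4)=1 g(4,-2)=2 g(4,2)=2 g(4,4)=1
t=5: g(5,-5)=1 g(5,-3)=3 g(5,-1)=2 g(5,1)=2 g(5,3)=3 g(5,5)=1
t=6: g(6,-6)=1 g(6,-4)=4 g(6,-2)=5 g(6,2)=5 g(6,4)=4 g(6,6)=1
t=7: g(7,-7)=1 g(7,-5)=5 g(7,-3)=9 g(7,-1)=5 g(7,1)=5 g(7,3)=9 g(7,5)=5 g(7,7)=1
t=8: g(8,-8)=1 g(8,-6)=6 g(8,-4)=14 g(8,-2)=14 g(8,2)=14 g(8,4)=14 g(8,6)=6 g(8,8)=1
t=9: g(9,-9)=1 g(9,-7)=7 g(9,-5)=20 g(9,-3)=28 g(9,-1)=14 g(9,1)=14 g(9,3)=28 g(9,5)=20 g(9,7)=7 g(9,9)=1
t=10: g(10,-10)=1 g(10,-8)=8 g(10,-6)=27 g(10,-4)=48 g(10,-2)=42 g(10,2)=42 g(10,4)=48 g(10,6)=27 g(10,8)=8 g(10,10)=1
t=11: g(11,-11)=1 g(11,-9)=9 g(11,-7)=35 g(11,-5)=75 g(11,-3)=90 g(11,-1)=42 g(11,1)=42 g(11,3)=90 g(11,5)=75 g(11,7)=35 g(11,9)=9 g(11,11)=1
t=12: g(12,-12)=1 g(12,-10)=10 g(12,-8)=44 g(12,-6)=110 g(12,-4)=165 g(12,-2)=132 g(12,2)=132 g(12,4)=165 g(12,6)=110 g(12,8)=44 g(12,10)=10 g(12,12)=1
t=13: g(13,-13)=1 g(13,-11)=11 g(13,-9)=54 g(13,-7)=154 g(13,-5)=275 g(13,-3)=297 g(13,-1)=132 g(13,1)=132 g(13,3)=297 g(13,5)=275 g(13,7)=154 g(13,9)=54 g(13,11)=11 g(13,13)=1
t=14: g(14,-14)=1 g(14,-12)=12 g(14,-10)=65 g(14,-8)=208 g(14,-6)=429 g(14,-4)=572 g(14,-2)=429 g(14,2)=429 g(14,4)=572 g(14,6)=429 g(14,8)=208 g(14,10)=65 g(14,12)=12 g(14,14)=1
t=15: g(15,-15)=1 g(15,-13)=13 g(15,-11)=77 g(15,-9)=273 g(15,-7)=637 g(15,-5)=1001 g(15,-3)=1001 g(15,-1)=429 g(15,1)=429 g(15,3)=1001 g(15,5)=1001 g(15,7)=637 g(15,9)=273 g(15,11)=77 g(15,13)=13 g(15,15)=1
t=16: g(16,-16)=1 g(16,-14)=14 g(16,-12)=90 g(16,-10)=350 g(16,-8)=910 g(16,-6)=1638 g(16,-4)=2002 g(16,-2)=1430 g(16,2)=1430 g(16,4)=2002 g(16,6)=1638 g(16,8)=910 g(16,10)=350 g(16,12)=90 g(16,14)=14 g(16,16)=1
t=17: g(17,-17)=1 g(17,-15)=15 g(17,-13)=104 g(17,-11)=440 g(17,-9)=1260 g(17,-7)=2548 g(17,-5)=3640 g(17,-3)=3432 g(17,-1)=1430 g(17,1)=1430 g(17,3)=3432 g(17,5)=3640 g(17,7)=2548 g(17,9)=1260 g(17,11)=440 g(17,13)=104 g(17,15)=15 g(17,17)=1
t=18: g(18,-18)=1 g(18,-16)=16 g(18,-14)=119 g(18,-12)=544 g(18,-10)=1700 g(18,-8)=3808 g(18,-6)=6188 g(18,-4)=7072 g(18,-2)=4862 g(18,2)=4862 g(18,4)=7072 g(18,6)=6188 g(18,8)=3808 g(18,10)=1700 g(18,12)=544 g(18,14)=119 g(18,16)=16 g(18,18)=1
t=19: g(19,-19)=1 g(19,-17)=17 g(19,-15)=135 g(19,-13)=663 g(19,-11)=2244 g(19,-9)=5508 g(19,-7)=9996 g(19,-5)=13260 g(19,-3)=11934 g(19,-1)=4862 g(19,1)=4862 g(19,3)=11934 g(19,5)=13260 g(19,7)=9996 g(19,9)=5508 g(19,11)=2244 g(19,13)=663 g(19,15)=135 g(19,17)=17 g(19,19)=1
t=20: g(20,-20)=1 g(20,-18)=18 g(20,-16)=152 g(20,-14)=798 g(20,-12)=2907 g(20,-10)=7752 g(20,-8)=15504 g(20,-6)=23256 g(20,-4)=25194 g(20,-2)=16796 g(20,2)=16796 g(20,4)=25194 g(20,6)=23256 g(20,8)=15504 g(20,10)=7752 g(20,12)=2907 g(20,14)=798 g(20,16)=152 g(20,18)=18 g(20,20)=1
t=21: g(21,-21)=1 g(21,-19)=19 g(21,-17)=170 g(21,-15)=950 g(21,-13)=3705 g(21,-11)=10659 g(21,-9)=23256 g(21,-7)=38760 g(21,-5)=48450 g(21,-3)=41990 g(21,-1)=16796 g(21,1)=16796 g(21,3)=41990 g(21,5)=48450 g(21,7)=38760 g(21,9)=23256 g(21,11)=10659 g(21,13)=3705 g(21,15)=950 g(21,17)=170 g(21,19)=19 g(21,21)=1
t=22: g(22,-22)=1 g(22,-20)=20 g(22,-18)=189 g(22,-16)=1120 g(22,-14)=4655 g(22,-12)=14364 g(22,-10)=33915 g(22,-8)=62016 g(22,-6)=87210 g(22,-4)=90440 g(22,-2)=58786 g(22,2)=58786 g(22,4)=90440 g(22,6)=87210 g(22,8)=62016 g(22,10)=33915 g(22,12)=14364 g(22,14)=4655 g(22,16)=1120 g(22,18)=189 g(22,20)=20 g(22,22)=1
t=23: g(23,-23)=1 g(23,-21)=21 g(23,-19)=209 g(23,-17)=1309 g(23,-15)=5775 g(23,-13)=19019 g(23,-11)=48279 g(23,-9)=95931 g(23,-7)=149226 g(23,-5)=177650 g(23,-3)=149226 g(23,-1)=58786 g(23,1)=58786 g(23,3)=149226 g(23,5)=177650 g(23,7)=149226 g(23,9)=95931 g(23,11)=48279 g(23,13)=19019 g(23,15)=5775 g(23,17)=1309 g(23,19)=209 g(23,21)=21 g(23,23)=1
t=24: g(24,-24)=1 g(24,-22)=22 g(24,-20)=230 g(24,-18)=1518 g(24,-16)=7084 g(24,-14)=24794 g(24,-12)=67298 g(24,-10)=144210 g(24,-8)=245157 g(24,-6)=326876 g(24,-4)=326876 g(24,-2)=208012 g(24,2)=208012 g(24,4)=326876 g(24,6)=326876 g(24,8)=245157 g(24,10)=144210 g(24,12)=67298 g(24,14)=24794 g(24,16)=7084 g(24,18)=1518 g(24,20)=230 g(24,22)=22 g(24,24)=1
t=25: g(25,-25)=1 g(25,-23)=23 g(25,-21)=252 g(25,-19)=1748 g(25,-17)=8602 g(25,-15)=31878 g(25,-13)=92092 g(25,-11)=211508 g(25,-9)=389367 g(25,-7)=572033 g(25,-5)=653752 g(25,-3)=534888 g(25,-1)=208012 g(25,1)=208012 g(25,3)=534888 g(25,5)=653752 g(25,7)=572033 g(25,9)=389367 g(25,11)=211508 g(25,13)=92092 g(25,15)=31878 g(25,17)=8602 g(25,19)=1748 g(25,21)=252 g(25,23)=23 g(25,25)=1
t=26: g(26,-26)=1 g(26,-24)=24 g(26,-22)=275 g(26,-20)=2000 g(26,-18)=10350 g(26,-16)=40480 g(26,-14)=123970 g(26,-12)=303600 g(26,-10)=600875 g(26,-8)=961400 g(26,-6)=1225785 g(26,-4)=1188640 g(26,-2)=742900 g(26,2)=742900 g(26,4)=1188640 g(26,6)=1225785 g(26,8)=961400 g(26,10)=600875 g(26,12)=303600 g(26,14)=123970 g(26,16)=40480 g(26,18)=10350 g(26,20)=2000 g(26,22)=275 g(26,24)=24 g(26,26)=1
Paths never hitting 0: Σ_s g(26,s) = 10400600
Paths hitting 0: 2^26 - 10400600 = 56708264
P = 56708264/67108864 = 7088533/8388608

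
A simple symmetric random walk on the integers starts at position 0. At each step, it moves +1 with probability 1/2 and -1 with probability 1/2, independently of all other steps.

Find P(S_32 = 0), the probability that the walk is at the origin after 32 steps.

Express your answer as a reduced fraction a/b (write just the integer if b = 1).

To return to 0 after 32 steps: need exactly 16 steps of +1 and 16 of -1.
Favorable paths: C(32,16) = 601080390
Total paths: 2^32 = 4294967296
P = 601080390/4294967296 = 300540195/2147483648

Answer: 300540195/2147483648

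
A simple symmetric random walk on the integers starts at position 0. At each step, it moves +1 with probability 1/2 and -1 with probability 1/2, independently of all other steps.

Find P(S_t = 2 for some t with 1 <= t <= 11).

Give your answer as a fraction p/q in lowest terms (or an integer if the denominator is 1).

Count via complement. Let g(t,s) = #length-t paths at position s with S_1..S_t all ≠ 2.
g(t,s) = g(t-1,s-1) + g(t-1,s+1) for s ≠ 2; g(t,2) = 0.
t=0: g(0,0)=1
t=1: g(1,-1)=1 g(1,1)=1
t=2: g(2,-2)=1 g(2,0)=2
t=3: g(3,-3)=1 g(3,-1)=3 g(3,1)=2
t=4: g(4,-4)=1 g(4,-2)=4 g(4,0)=5
t=5: g(5,-5)=1 g(5,-3)=5 g(5,-1)=9 g(5,1)=5
t=6: g(6,-6)=1 g(6,-4)=6 g(6,-2)=14 g(6,0)=14
t=7: g(7,-7)=1 g(7,-5)=7 g(7,-3)=20 g(7,-1)=28 g(7,1)=14
t=8: g(8,-8)=1 g(8,-6)=8 g(8,-4)=27 g(8,-2)=48 g(8,0)=42
t=9: g(9,-9)=1 g(9,-7)=9 g(9,-5)=35 g(9,-3)=75 g(9,-1)=90 g(9,1)=42
t=10: g(10,-10)=1 g(10,-8)=10 g(10,-6)=44 g(10,-4)=110 g(10,-2)=165 g(10,0)=132
t=11: g(11,-11)=1 g(11,-9)=11 g(11,-7)=54 g(11,-5)=154 g(11,-3)=275 g(11,-1)=297 g(11,1)=132
Paths never hitting 2: Σ_s g(11,s) = 924
Paths hitting 2: 2^11 - 924 = 1124
P = 1124/2048 = 281/512

Answer: 281/512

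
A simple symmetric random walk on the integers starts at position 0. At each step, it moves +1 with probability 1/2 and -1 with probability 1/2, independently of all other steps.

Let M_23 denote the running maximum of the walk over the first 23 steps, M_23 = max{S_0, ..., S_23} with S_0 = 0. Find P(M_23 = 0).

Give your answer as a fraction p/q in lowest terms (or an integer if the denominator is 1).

Let M_23 = max(S_0,...,S_23). Use the reflection principle: for j ≥ 1, #{paths with M_23 ≥ j} = #{S_23 ≥ j} + #{S_23 ≥ j+1}.
P(M_23 ≥ 0) = 1 since S_0 = 0, so #{M_23 ≥ 0} = 8388608.
#{M_23 ≥ 1} = #{S_23 ≥ 1} + #{S_23 ≥ 2} = 4194304 + 2842226 = 7036530.
#{M_23 = 0} = 8388608 - 7036530 = 1352078.
P(M_23 = 0) = 1352078/8388608 = 676039/4194304

Answer: 676039/4194304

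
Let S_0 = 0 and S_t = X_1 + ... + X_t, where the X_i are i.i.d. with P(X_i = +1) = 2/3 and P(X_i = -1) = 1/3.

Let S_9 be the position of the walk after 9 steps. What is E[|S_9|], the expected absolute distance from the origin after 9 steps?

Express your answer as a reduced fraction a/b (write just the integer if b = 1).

Answer: 2549/729

Derivation:
S_9 takes values m ≡ 1 (mod 2) with |m| ≤ 9; P(S_9=m) = C(9,(9+m)/2) · (2/3)^((9+m)/2) · (1/3)^((9-m)/2).
Distribution: P(S=-9)=1/19683, P(S=-7)=2/2187, P(S=-5)=16/2187, P(S=-3)=224/6561, P(S=-1)=224/2187, P(S=1)=448/2187, P(S=3)=1792/6561, P(S=5)=512/2187, P(S=7)=256/2187, P(S=9)=512/19683
E[|S_9|] = Σ_m |m|·P(S_9=m) = 2549/729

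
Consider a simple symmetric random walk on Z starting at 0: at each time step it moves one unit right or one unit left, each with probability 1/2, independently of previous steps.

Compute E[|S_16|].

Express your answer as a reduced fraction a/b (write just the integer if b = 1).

Answer: 6435/2048

Derivation:
S_16 takes values m ≡ 0 (mod 2) with |m| ≤ 16; P(S_16=m) = C(16,(16+m)/2)/2^16.
Total paths: 2^16 = 65536
Distribution: P(S=-16)=1/65536, P(S=-14)=16/65536, P(S=-12)=120/65536, P(S=-10)=560/65536, P(S=-8)=1820/65536, P(S=-6)=4368/65536, P(S=-4)=8008/65536, P(S=-2)=11440/65536, P(S=0)=12870/65536, P(S=2)=11440/65536, P(S=4)=8008/65536, P(S=6)=4368/65536, P(S=8)=1820/65536, P(S=10)=560/65536, P(S=12)=120/65536, P(S=14)=16/65536, P(S=16)=1/65536
E[|S_16|] = Σ_m |m|·P(S_16=m) = 205920/65536 = 6435/2048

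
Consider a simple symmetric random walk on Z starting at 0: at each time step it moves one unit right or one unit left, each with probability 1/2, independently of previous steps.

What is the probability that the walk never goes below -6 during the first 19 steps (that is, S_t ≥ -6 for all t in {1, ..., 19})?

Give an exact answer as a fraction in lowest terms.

Let f(t,s) = #length-t paths at position s with S_1..S_t all ≥ -6.
f(t,s) = f(t-1,s-1) + f(t-1,s+1) for s ≥ -6; f(t,s) = 0 for s < -6.
t=0: f(0,0)=1
t=1: f(1,-1)=1 f(1,1)=1
t=2: f(2,-2)=1 f(2,0)=2 f(2,2)=1
t=3: f(3,-3)=1 f(3,-1)=3 f(3,1)=3 f(3,3)=1
t=4: f(4,-4)=1 f(4,-2)=4 f(4,0)=6 f(4,2)=4 f(4,4)=1
t=5: f(5,-5)=1 f(5,-3)=5 f(5,-1)=10 f(5,1)=10 f(5,3)=5 f(5,5)=1
t=6: f(6,-6)=1 f(6,-4)=6 f(6,-2)=15 f(6,0)=20 f(6,2)=15 f(6,4)=6 f(6,6)=1
t=7: f(7,-5)=7 f(7,-3)=21 f(7,-1)=35 f(7,1)=35 f(7,3)=21 f(7,5)=7 f(7,7)=1
t=8: f(8,-6)=7 f(8,-4)=28 f(8,-2)=56 f(8,0)=70 f(8,2)=56 f(8,4)=28 f(8,6)=8 f(8,8)=1
t=9: f(9,-5)=35 f(9,-3)=84 f(9,-1)=126 f(9,1)=126 f(9,3)=84 f(9,5)=36 f(9,7)=9 f(9,9)=1
t=10: f(10,-6)=35 f(10,-4)=119 f(10,-2)=210 f(10,0)=252 f(10,2)=210 f(10,4)=120 f(10,6)=45 f(10,8)=10 f(10,10)=1
t=11: f(11,-5)=154 f(11,-3)=329 f(11,-1)=462 f(11,1)=462 f(11,3)=330 f(11,5)=165 f(11,7)=55 f(11,9)=11 f(11,11)=1
t=12: f(12,-6)=154 f(12,-4)=483 f(12,-2)=791 f(12,0)=924 f(12,2)=792 f(12,4)=495 f(12,6)=220 f(12,8)=66 f(12,10)=12 f(12,12)=1
t=13: f(13,-5)=637 f(13,-3)=1274 f(13,-1)=1715 f(13,1)=1716 f(13,3)=1287 f(13,5)=715 f(13,7)=286 f(13,9)=78 f(13,11)=13 f(13,13)=1
t=14: f(14,-6)=637 f(14,-4)=1911 f(14,-2)=2989 f(14,0)=3431 f(14,2)=3003 f(14,4)=2002 f(14,6)=1001 f(14,8)=364 f(14,10)=91 f(14,12)=14 f(14,14)=1
t=15: f(15,-5)=2548 f(15,-3)=4900 f(15,-1)=6420 f(15,1)=6434 f(15,3)=5005 f(15,5)=3003 f(15,7)=1365 f(15,9)=455 f(15,11)=105 f(15,13)=15 f(15,15)=1
t=16: f(16,-6)=2548 f(16,-4)=7448 f(16,-2)=11320 f(16,0)=12854 f(16,2)=11439 f(16,4)=8008 f(16,6)=4368 f(16,8)=1820 f(16,10)=560 f(16,12)=120 f(16,14)=16 f(16,16)=1
t=17: f(17,-5)=9996 f(17,-3)=18768 f(17,-1)=24174 f(17,1)=24293 f(17,3)=19447 f(17,5)=12376 f(17,7)=6188 f(17,9)=2380 f(17,11)=680 f(17,13)=136 f(17,15)=17 f(17,17)=1
t=18: f(18,-6)=9996 f(18,-4)=28764 f(18,-2)=42942 f(18,0)=48467 f(18,2)=43740 f(18,4)=31823 f(18,6)=18564 f(18,8)=8568 f(18,10)=3060 f(18,12)=816 f(18,14)=153 f(18,16)=18 f(18,18)=1
t=19: f(19,-5)=38760 f(19,-3)=71706 f(19,-1)=91409 f(19,1)=92207 f(19,3)=75563 f(19,5)=50387 f(19,7)=27132 f(19,9)=11628 f(19,11)=3876 f(19,13)=969 f(19,15)=171 f(19,17)=19 f(19,19)=1
Σ_s f(19,s) = 463828
P = 463828/524288 = 115957/131072

Answer: 115957/131072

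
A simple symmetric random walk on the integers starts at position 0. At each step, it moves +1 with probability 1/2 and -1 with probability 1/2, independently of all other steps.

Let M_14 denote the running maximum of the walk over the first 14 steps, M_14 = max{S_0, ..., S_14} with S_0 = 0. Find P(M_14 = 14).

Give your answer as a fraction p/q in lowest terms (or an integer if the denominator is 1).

Let M_14 = max(S_0,...,S_14). Use the reflection principle: for j ≥ 1, #{paths with M_14 ≥ j} = #{S_14 ≥ j} + #{S_14 ≥ j+1}.
By reflection, #{M_14 ≥ 14} = #{S_14 ≥ 14} + #{S_14 ≥ 15} = 1 + 0 = 1.
#{M_14 ≥ 15} = #{S_14 ≥ 15} + #{S_14 ≥ 16} = 0 + 0 = 0.
#{M_14 = 14} = 1 - 0 = 1.
P(M_14 = 14) = 1/16384 = 1/16384

Answer: 1/16384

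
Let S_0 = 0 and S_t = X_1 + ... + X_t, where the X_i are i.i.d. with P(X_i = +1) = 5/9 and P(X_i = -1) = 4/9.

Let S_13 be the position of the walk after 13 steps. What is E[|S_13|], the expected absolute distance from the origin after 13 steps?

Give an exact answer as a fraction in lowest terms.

S_13 takes values m ≡ 1 (mod 2) with |m| ≤ 13; P(S_13=m) = C(13,(13+m)/2) · (5/9)^((13+m)/2) · (4/9)^((13-m)/2).
Distribution: P(S=-13)=67108864/2541865828329, P(S=-11)=1090519040/2541865828329, P(S=-9)=2726297600/847288609443, P(S=-7)=37486592000/2541865828329, P(S=-5)=117145600000/2541865828329, P(S=-3)=29286400000/282429536481, P(S=-1)=146432000000/847288609443, P(S=1)=183040000000/847288609443, P(S=3)=57200000000/282429536481, P(S=5)=357500000000/2541865828329, P(S=7)=178750000000/2541865828329, P(S=9)=20312500000/847288609443, P(S=11)=12695312500/2541865828329, P(S=13)=1220703125/2541865828329
E[|S_13|] = Σ_m |m|·P(S_13=m) = 296328377111/94143178827

Answer: 296328377111/94143178827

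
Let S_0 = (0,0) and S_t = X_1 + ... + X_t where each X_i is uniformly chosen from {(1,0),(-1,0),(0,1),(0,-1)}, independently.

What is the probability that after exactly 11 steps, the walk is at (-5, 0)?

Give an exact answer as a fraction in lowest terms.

Let h be the number of horizontal steps (so 11-h are vertical). To end at (-5,0) need (h-5)/2 right-steps and ((11-h)+0)/2 up-steps.
Sum over h with 5 ≤ h ≤ 11, h ≡ 1 (mod 2), 11-h ≡ 0 (mod 2):
h=5: C(11,5)·C(5,0)·C(6,3) = 462·1·20 = 9240
h=7: C(11,7)·C(7,1)·C(4,2) = 330·7·6 = 13860
h=9: C(11,9)·C(9,2)·C(2,1) = 55·36·2 = 3960
h=11: C(11,11)·C(11,3)·C(0,0) = 1·165·1 = 165
Total favorable: 27225
Total paths: 4^11 = 4194304
P = 27225/4194304 = 27225/4194304

Answer: 27225/4194304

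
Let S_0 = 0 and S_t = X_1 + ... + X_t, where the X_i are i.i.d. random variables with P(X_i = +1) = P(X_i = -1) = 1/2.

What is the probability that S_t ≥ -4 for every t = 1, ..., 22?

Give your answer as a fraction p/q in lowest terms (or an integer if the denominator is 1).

Let f(t,s) = #length-t paths at position s with S_1..S_t all ≥ -4.
f(t,s) = f(t-1,s-1) + f(t-1,s+1) for s ≥ -4; f(t,s) = 0 for s < -4.
t=0: f(0,0)=1
t=1: f(1,-1)=1 f(1,1)=1
t=2: f(2,-2)=1 f(2,0)=2 f(2,2)=1
t=3: f(3,-3)=1 f(3,-1)=3 f(3,1)=3 f(3,3)=1
t=4: f(4,-4)=1 f(4,-2)=4 f(4,0)=6 f(4,2)=4 f(4,4)=1
t=5: f(5,-3)=5 f(5,-1)=10 f(5,1)=10 f(5,3)=5 f(5,5)=1
t=6: f(6,-4)=5 f(6,-2)=15 f(6,0)=20 f(6,2)=15 f(6,4)=6 f(6,6)=1
t=7: f(7,-3)=20 f(7,-1)=35 f(7,1)=35 f(7,3)=21 f(7,5)=7 f(7,7)=1
t=8: f(8,-4)=20 f(8,-2)=55 f(8,0)=70 f(8,2)=56 f(8,4)=28 f(8,6)=8 f(8,8)=1
t=9: f(9,-3)=75 f(9,-1)=125 f(9,1)=126 f(9,3)=84 f(9,5)=36 f(9,7)=9 f(9,9)=1
t=10: f(10,-4)=75 f(10,-2)=200 f(10,0)=251 f(10,2)=210 f(10,4)=120 f(10,6)=45 f(10,8)=10 f(10,10)=1
t=11: f(11,-3)=275 f(11,-1)=451 f(11,1)=461 f(11,3)=330 f(11,5)=165 f(11,7)=55 f(11,9)=11 f(11,11)=1
t=12: f(12,-4)=275 f(12,-2)=726 f(12,0)=912 f(12,2)=791 f(12,4)=495 f(12,6)=220 f(12,8)=66 f(12,10)=12 f(12,12)=1
t=13: f(13,-3)=1001 f(13,-1)=1638 f(13,1)=1703 f(13,3)=1286 f(13,5)=715 f(13,7)=286 f(13,9)=78 f(13,11)=13 f(13,13)=1
t=14: f(14,-4)=1001 f(14,-2)=2639 f(14,0)=3341 f(14,2)=2989 f(14,4)=2001 f(14,6)=1001 f(14,8)=364 f(14,10)=91 f(14,12)=14 f(14,14)=1
t=15: f(15,-3)=3640 f(15,-1)=5980 f(15,1)=6330 f(15,3)=4990 f(15,5)=3002 f(15,7)=1365 f(15,9)=455 f(15,11)=105 f(15,13)=15 f(15,15)=1
t=16: f(16,-4)=3640 f(16,-2)=9620 f(16,0)=12310 f(16,2)=11320 f(16,4)=7992 f(16,6)=4367 f(16,8)=1820 f(16,10)=560 f(16,12)=120 f(16,14)=16 f(16,16)=1
t=17: f(17,-3)=13260 f(17,-1)=21930 f(17,1)=23630 f(17,3)=19312 f(17,5)=12359 f(17,7)=6187 f(17,9)=2380 f(17,11)=680 f(17,13)=136 f(17,15)=17 f(17,17)=1
t=18: f(18,-4)=13260 f(18,-2)=35190 f(18,0)=45560 f(18,2)=42942 f(18,4)=31671 f(18,6)=18546 f(18,8)=8567 f(18,10)=3060 f(18,12)=816 f(18,14)=153 f(18,16)=18 f(18,18)=1
t=19: f(19,-3)=48450 f(19,-1)=80750 f(19,1)=88502 f(19,3)=74613 f(19,5)=50217 f(19,7)=27113 f(19,9)=11627 f(19,11)=3876 f(19,13)=969 f(19,15)=171 f(19,17)=19 f(19,19)=1
t=20: f(20,-4)=48450 f(20,-2)=129200 f(20,0)=169252 f(20,2)=163115 f(20,4)=124830 f(20,6)=77330 f(20,8)=38740 f(20,10)=15503 f(20,12)=4845 f(20,14)=1140 f(20,16)=190 f(20,18)=20 f(20,20)=1
t=21: f(21,-3)=177650 f(21,-1)=298452 f(21,1)=332367 f(21,3)=287945 f(21,5)=202160 f(21,7)=116070 f(21,9)=54243 f(21,11)=20348 f(21,13)=5985 f(21,15)=1330 f(21,17)=210 f(21,19)=21 f(21,21)=1
t=22: f(22,-4)=177650 f(22,-2)=476102 f(22,0)=630819 f(22,2)=620312 f(22,4)=490105 f(22,6)=318230 f(22,8)=170313 f(22,10)=74591 f(22,12)=26333 f(22,14)=7315 f(22,16)=1540 f(22,18)=231 f(22,20)=22 f(22,22)=1
Σ_s f(22,s) = 2993564
P = 2993564/4194304 = 748391/1048576

Answer: 748391/1048576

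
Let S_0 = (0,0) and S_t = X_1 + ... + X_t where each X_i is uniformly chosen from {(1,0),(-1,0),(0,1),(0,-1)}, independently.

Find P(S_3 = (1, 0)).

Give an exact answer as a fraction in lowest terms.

Let h be the number of horizontal steps (so 3-h are vertical). To end at (1,0) need (h+1)/2 right-steps and ((3-h)+0)/2 up-steps.
Sum over h with 1 ≤ h ≤ 3, h ≡ 1 (mod 2), 3-h ≡ 0 (mod 2):
h=1: C(3,1)·C(1,1)·C(2,1) = 3·1·2 = 6
h=3: C(3,3)·C(3,2)·C(0,0) = 1·3·1 = 3
Total favorable: 9
Total paths: 4^3 = 64
P = 9/64 = 9/64

Answer: 9/64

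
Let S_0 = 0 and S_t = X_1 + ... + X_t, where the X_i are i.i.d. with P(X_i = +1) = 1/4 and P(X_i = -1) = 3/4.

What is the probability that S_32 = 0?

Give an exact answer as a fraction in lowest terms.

To be at 0 after 32 steps: need exactly 16 steps of +1 and 16 of -1.
Number of such sequences: C(32,16) = 601080390
Each has probability (1/4)^16 · (3/4)^16 = 43046721/18446744073709551616
P = 601080390 · 43046721/18446744073709551616 = 12937269923450595/9223372036854775808

Answer: 12937269923450595/9223372036854775808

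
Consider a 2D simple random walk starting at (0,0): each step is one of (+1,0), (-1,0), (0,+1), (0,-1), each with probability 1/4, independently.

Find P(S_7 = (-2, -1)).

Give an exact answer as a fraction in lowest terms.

Let h be the number of horizontal steps (so 7-h are vertical). To end at (-2,-1) need (h-2)/2 right-steps and ((7-h)-1)/2 up-steps.
Sum over h with 2 ≤ h ≤ 6, h ≡ 0 (mod 2), 7-h ≡ 1 (mod 2):
h=2: C(7,2)·C(2,0)·C(5,2) = 21·1·10 = 210
h=4: C(7,4)·C(4,1)·C(3,1) = 35·4·3 = 420
h=6: C(7,6)·C(6,2)·C(1,0) = 7·15·1 = 105
Total favorable: 735
Total paths: 4^7 = 16384
P = 735/16384 = 735/16384

Answer: 735/16384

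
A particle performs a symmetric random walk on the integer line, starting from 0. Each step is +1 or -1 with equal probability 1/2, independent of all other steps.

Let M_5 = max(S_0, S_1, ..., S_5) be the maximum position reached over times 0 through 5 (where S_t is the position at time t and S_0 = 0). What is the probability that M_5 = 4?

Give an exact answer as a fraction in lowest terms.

Answer: 1/32

Derivation:
Let M_5 = max(S_0,...,S_5). Use the reflection principle: for j ≥ 1, #{paths with M_5 ≥ j} = #{S_5 ≥ j} + #{S_5 ≥ j+1}.
By reflection, #{M_5 ≥ 4} = #{S_5 ≥ 4} + #{S_5 ≥ 5} = 1 + 1 = 2.
#{M_5 ≥ 5} = #{S_5 ≥ 5} + #{S_5 ≥ 6} = 1 + 0 = 1.
#{M_5 = 4} = 2 - 1 = 1.
P(M_5 = 4) = 1/32 = 1/32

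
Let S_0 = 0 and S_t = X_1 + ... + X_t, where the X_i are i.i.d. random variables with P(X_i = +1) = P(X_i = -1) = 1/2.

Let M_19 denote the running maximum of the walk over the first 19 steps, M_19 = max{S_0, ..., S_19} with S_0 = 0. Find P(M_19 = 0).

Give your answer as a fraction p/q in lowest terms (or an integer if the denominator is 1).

Answer: 46189/262144

Derivation:
Let M_19 = max(S_0,...,S_19). Use the reflection principle: for j ≥ 1, #{paths with M_19 ≥ j} = #{S_19 ≥ j} + #{S_19 ≥ j+1}.
P(M_19 ≥ 0) = 1 since S_0 = 0, so #{M_19 ≥ 0} = 524288.
#{M_19 ≥ 1} = #{S_19 ≥ 1} + #{S_19 ≥ 2} = 262144 + 169766 = 431910.
#{M_19 = 0} = 524288 - 431910 = 92378.
P(M_19 = 0) = 92378/524288 = 46189/262144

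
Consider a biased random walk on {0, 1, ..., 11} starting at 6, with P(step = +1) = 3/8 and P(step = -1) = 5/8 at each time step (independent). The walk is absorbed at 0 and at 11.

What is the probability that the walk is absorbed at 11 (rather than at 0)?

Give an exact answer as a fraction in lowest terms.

Biased walk: p = 3/8, q = 5/8, r = q/p = 5/3
Gambler's ruin: P(hit 11 before 0 | start at 6) = (1 - r^a)/(1 - r^N)
r^6 = 15625/729; r^11 = 48828125/177147
P = (1 - 15625/729) / (1 - 48828125/177147) = -14896/729 / -48650978/177147 = 1809864/24325489

Answer: 1809864/24325489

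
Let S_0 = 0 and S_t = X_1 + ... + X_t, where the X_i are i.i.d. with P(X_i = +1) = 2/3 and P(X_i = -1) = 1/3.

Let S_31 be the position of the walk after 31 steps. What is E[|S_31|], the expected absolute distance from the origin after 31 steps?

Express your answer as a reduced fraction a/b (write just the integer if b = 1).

Answer: 26575479166531/2541865828329

Derivation:
S_31 takes values m ≡ 1 (mod 2) with |m| ≤ 31; P(S_31=m) = C(31,(31+m)/2) · (2/3)^((31+m)/2) · (1/3)^((31-m)/2).
Distribution: P(S=-31)=1/617673396283947, P(S=-29)=62/617673396283947, P(S=-27)=620/205891132094649, P(S=-25)=35960/617673396283947, P(S=-23)=503440/617673396283947, P(S=-21)=201376/22876792454961, P(S=-19)=5235776/68630377364883, P(S=-17)=37398400/68630377364883, P(S=-15)=74796800/22876792454961, P(S=-13)=3440652800/205891132094649, P(S=-11)=15138872320/205891132094649, P(S=-9)=19267655680/68630377364883, P(S=-7)=192676556800/205891132094649, P(S=-5)=563208396800/205891132094649, P(S=-3)=160916684800/22876792454961, P(S=-1)=1094233456640/68630377364883, P(S=1)=2188466913280/68630377364883, P(S=3)=1287333478400/22876792454961, P(S=5)=18022668697600/205891132094649, P(S=7)=24662599270400/205891132094649, P(S=9)=9865039708160/68630377364883, P(S=11)=31004410511360/205891132094649, P(S=13)=28185827737600/205891132094649, P(S=15)=2450941542400/22876792454961, P(S=17)=4901883084800/68630377364883, P(S=19)=2745054527488/68630377364883, P(S=21)=422316081152/22876792454961, P(S=23)=4223160811520/617673396283947, P(S=25)=1206617374720/617673396283947, P(S=27)=83214991360/205891132094649, P(S=29)=33285996544/617673396283947, P(S=31)=2147483648/617673396283947
E[|S_31|] = Σ_m |m|·P(S_31=m) = 26575479166531/2541865828329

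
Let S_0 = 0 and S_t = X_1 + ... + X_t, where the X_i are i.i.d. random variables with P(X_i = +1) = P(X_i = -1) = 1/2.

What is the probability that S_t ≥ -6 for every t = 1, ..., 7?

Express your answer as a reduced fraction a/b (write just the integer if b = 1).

Answer: 127/128

Derivation:
Let f(t,s) = #length-t paths at position s with S_1..S_t all ≥ -6.
f(t,s) = f(t-1,s-1) + f(t-1,s+1) for s ≥ -6; f(t,s) = 0 for s < -6.
t=0: f(0,0)=1
t=1: f(1,-1)=1 f(1,1)=1
t=2: f(2,-2)=1 f(2,0)=2 f(2,2)=1
t=3: f(3,-3)=1 f(3,-1)=3 f(3,1)=3 f(3,3)=1
t=4: f(4,-4)=1 f(4,-2)=4 f(4,0)=6 f(4,2)=4 f(4,4)=1
t=5: f(5,-5)=1 f(5,-3)=5 f(5,-1)=10 f(5,1)=10 f(5,3)=5 f(5,5)=1
t=6: f(6,-6)=1 f(6,-4)=6 f(6,-2)=15 f(6,0)=20 f(6,2)=15 f(6,4)=6 f(6,6)=1
t=7: f(7,-5)=7 f(7,-3)=21 f(7,-1)=35 f(7,1)=35 f(7,3)=21 f(7,5)=7 f(7,7)=1
Σ_s f(7,s) = 127
P = 127/128 = 127/128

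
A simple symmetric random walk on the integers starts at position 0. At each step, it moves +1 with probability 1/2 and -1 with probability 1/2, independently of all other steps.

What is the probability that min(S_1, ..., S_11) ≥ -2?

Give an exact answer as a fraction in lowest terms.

Let f(t,s) = #length-t paths at position s with S_1..S_t all ≥ -2.
f(t,s) = f(t-1,s-1) + f(t-1,s+1) for s ≥ -2; f(t,s) = 0 for s < -2.
t=0: f(0,0)=1
t=1: f(1,-1)=1 f(1,1)=1
t=2: f(2,-2)=1 f(2,0)=2 f(2,2)=1
t=3: f(3,-1)=3 f(3,1)=3 f(3,3)=1
t=4: f(4,-2)=3 f(4,0)=6 f(4,2)=4 f(4,4)=1
t=5: f(5,-1)=9 f(5,1)=10 f(5,3)=5 f(5,5)=1
t=6: f(6,-2)=9 f(6,0)=19 f(6,2)=15 f(6,4)=6 f(6,6)=1
t=7: f(7,-1)=28 f(7,1)=34 f(7,3)=21 f(7,5)=7 f(7,7)=1
t=8: f(8,-2)=28 f(8,0)=62 f(8,2)=55 f(8,4)=28 f(8,6)=8 f(8,8)=1
t=9: f(9,-1)=90 f(9,1)=117 f(9,3)=83 f(9,5)=36 f(9,7)=9 f(9,9)=1
t=10: f(10,-2)=90 f(10,0)=207 f(10,2)=200 f(10,4)=119 f(10,6)=45 f(10,8)=10 f(10,10)=1
t=11: f(11,-1)=297 f(11,1)=407 f(11,3)=319 f(11,5)=164 f(11,7)=55 f(11,9)=11 f(11,11)=1
Σ_s f(11,s) = 1254
P = 1254/2048 = 627/1024

Answer: 627/1024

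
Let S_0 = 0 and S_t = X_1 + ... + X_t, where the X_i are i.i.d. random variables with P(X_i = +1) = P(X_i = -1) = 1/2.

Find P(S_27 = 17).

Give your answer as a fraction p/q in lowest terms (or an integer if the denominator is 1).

To reach position 17 after 27 steps: need 22 steps of +1 and 5 of -1.
Favorable paths: C(27,22) = 80730
Total paths: 2^27 = 134217728
P = 80730/134217728 = 40365/67108864

Answer: 40365/67108864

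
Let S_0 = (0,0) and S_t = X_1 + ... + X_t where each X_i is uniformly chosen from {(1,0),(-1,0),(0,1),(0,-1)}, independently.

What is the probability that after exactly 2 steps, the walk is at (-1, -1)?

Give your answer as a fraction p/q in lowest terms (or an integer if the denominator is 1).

Let h be the number of horizontal steps (so 2-h are vertical). To end at (-1,-1) need (h-1)/2 right-steps and ((2-h)-1)/2 up-steps.
Sum over h with 1 ≤ h ≤ 1, h ≡ 1 (mod 2), 2-h ≡ 1 (mod 2):
h=1: C(2,1)·C(1,0)·C(1,0) = 2·1·1 = 2
Total favorable: 2
Total paths: 4^2 = 16
P = 2/16 = 1/8

Answer: 1/8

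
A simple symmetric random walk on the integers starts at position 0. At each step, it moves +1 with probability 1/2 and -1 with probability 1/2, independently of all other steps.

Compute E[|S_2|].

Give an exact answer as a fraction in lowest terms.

S_2 takes values m ≡ 0 (mod 2) with |m| ≤ 2; P(S_2=m) = C(2,(2+m)/2)/2^2.
Total paths: 2^2 = 4
Distribution: P(S=-2)=1/4, P(S=0)=2/4, P(S=2)=1/4
E[|S_2|] = Σ_m |m|·P(S_2=m) = 4/4 = 1

Answer: 1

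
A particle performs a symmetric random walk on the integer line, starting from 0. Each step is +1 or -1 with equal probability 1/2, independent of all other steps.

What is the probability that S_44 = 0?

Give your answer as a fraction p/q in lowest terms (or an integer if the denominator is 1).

To return to 0 after 44 steps: need exactly 22 steps of +1 and 22 of -1.
Favorable paths: C(44,22) = 2104098963720
Total paths: 2^44 = 17592186044416
P = 2104098963720/17592186044416 = 263012370465/2199023255552

Answer: 263012370465/2199023255552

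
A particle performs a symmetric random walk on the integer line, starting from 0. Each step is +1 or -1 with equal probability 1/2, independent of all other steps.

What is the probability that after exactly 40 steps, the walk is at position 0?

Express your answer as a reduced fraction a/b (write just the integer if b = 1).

Answer: 34461632205/274877906944

Derivation:
To return to 0 after 40 steps: need exactly 20 steps of +1 and 20 of -1.
Favorable paths: C(40,20) = 137846528820
Total paths: 2^40 = 1099511627776
P = 137846528820/1099511627776 = 34461632205/274877906944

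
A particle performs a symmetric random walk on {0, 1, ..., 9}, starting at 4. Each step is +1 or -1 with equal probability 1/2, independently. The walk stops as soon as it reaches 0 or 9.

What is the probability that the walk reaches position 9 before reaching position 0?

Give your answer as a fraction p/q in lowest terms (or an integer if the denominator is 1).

Answer: 4/9

Derivation:
Symmetric walk (p = 1/2): the harmonic-function argument gives P(hit 9 before 0 | start at 4) = a/N.
P = 4/9 = 4/9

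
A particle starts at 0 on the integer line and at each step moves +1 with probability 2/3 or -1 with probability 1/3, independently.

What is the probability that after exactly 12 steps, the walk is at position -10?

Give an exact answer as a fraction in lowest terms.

Answer: 8/177147

Derivation:
To reach position -10 after 12 steps: need 1 step of +1 and 11 steps of -1.
Number of such sequences: C(12,1) = 12
Each has probability (2/3)^1 · (1/3)^11 = 2/531441
P = 12 · 2/531441 = 8/177147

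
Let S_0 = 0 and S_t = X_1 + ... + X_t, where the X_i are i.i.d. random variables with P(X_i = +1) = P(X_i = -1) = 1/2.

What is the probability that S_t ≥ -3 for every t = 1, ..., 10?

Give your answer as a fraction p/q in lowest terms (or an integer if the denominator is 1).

Answer: 99/128

Derivation:
Let f(t,s) = #length-t paths at position s with S_1..S_t all ≥ -3.
f(t,s) = f(t-1,s-1) + f(t-1,s+1) for s ≥ -3; f(t,s) = 0 for s < -3.
t=0: f(0,0)=1
t=1: f(1,-1)=1 f(1,1)=1
t=2: f(2,-2)=1 f(2,0)=2 f(2,2)=1
t=3: f(3,-3)=1 f(3,-1)=3 f(3,1)=3 f(3,3)=1
t=4: f(4,-2)=4 f(4,0)=6 f(4,2)=4 f(4,4)=1
t=5: f(5,-3)=4 f(5,-1)=10 f(5,1)=10 f(5,3)=5 f(5,5)=1
t=6: f(6,-2)=14 f(6,0)=20 f(6,2)=15 f(6,4)=6 f(6,6)=1
t=7: f(7,-3)=14 f(7,-1)=34 f(7,1)=35 f(7,3)=21 f(7,5)=7 f(7,7)=1
t=8: f(8,-2)=48 f(8,0)=69 f(8,2)=56 f(8,4)=28 f(8,6)=8 f(8,8)=1
t=9: f(9,-3)=48 f(9,-1)=117 f(9,1)=125 f(9,3)=84 f(9,5)=36 f(9,7)=9 f(9,9)=1
t=10: f(10,-2)=165 f(10,0)=242 f(10,2)=209 f(10,4)=120 f(10,6)=45 f(10,8)=10 f(10,10)=1
Σ_s f(10,s) = 792
P = 792/1024 = 99/128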